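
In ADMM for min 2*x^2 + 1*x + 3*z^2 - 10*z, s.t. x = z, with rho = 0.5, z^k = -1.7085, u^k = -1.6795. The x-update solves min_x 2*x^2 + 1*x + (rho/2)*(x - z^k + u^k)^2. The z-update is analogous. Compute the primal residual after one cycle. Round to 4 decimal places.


ADMM iteration with rho = 0.5, z^k = -1.7085, u^k = -1.6795
Step 1: x-update.
Minimize 2*x^2 + 1*x + (0.5/2)*(x + 1.7085 - 1.6795)^2
FOC: (2*2 + 0.5)*x = -1 + 0.5*(-1.7085 + 1.6795)
x^{k+1} = -0.2254
Step 2: z-update.
Minimize 3*z^2 - 10*z + (0.5/2)*(-0.2254 - z - 1.6795)^2
FOC: (2*3 + 0.5)*z = 10 + 0.5*(-0.2254 - 1.6795)
z^{k+1} = 1.3919
Step 3: u-update.
u^{k+1} = -1.6795 - 0.2254 - 1.3919 = -3.2969
Step 4: Primal residual = |-0.2254 - 1.3919| = 1.6174


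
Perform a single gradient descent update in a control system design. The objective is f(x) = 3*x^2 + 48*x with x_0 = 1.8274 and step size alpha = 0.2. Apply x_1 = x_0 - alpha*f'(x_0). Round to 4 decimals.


We compute the gradient at x_0 and apply the update.
f'(x) = 6*x + 48
f'(1.8274) = 6*1.8274 + 48 = 58.9644
x_1 = 1.8274 - 0.2*58.9644 = -9.9655


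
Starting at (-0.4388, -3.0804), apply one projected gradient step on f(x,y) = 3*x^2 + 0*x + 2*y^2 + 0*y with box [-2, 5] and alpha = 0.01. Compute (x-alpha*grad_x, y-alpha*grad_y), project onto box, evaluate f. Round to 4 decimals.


Step 1: Compute gradient at (-0.4388, -3.0804).
grad_x = 2*3*-0.4388 + 0 = -2.6328
grad_y = 2*2*-3.0804 + 0 = -12.3216
Step 2: Gradient step.
x_raw = -0.4388 - 0.01*-2.6328 = -0.4125
y_raw = -3.0804 - 0.01*-12.3216 = -2.9572
Step 3: Project onto [-2, 5].
x_proj = clip(-0.4125) = -0.4125
y_proj = clip(-2.9572) = -2.0
Step 4: Evaluate f.
f(-0.4125, -2.0) = 8.5104


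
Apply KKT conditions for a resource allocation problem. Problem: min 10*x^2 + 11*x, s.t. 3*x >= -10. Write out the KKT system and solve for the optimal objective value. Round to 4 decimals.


Step 1: Try lambda = 0 (constraint inactive).
Stationarity: 2*10*x + 11 = 0
x* = -11/(2*10) = -0.55
Check constraint: 3*-0.55 = -1.65 >= -10 -- satisfied.
Step 2: Compute optimal value.
f(x*) = 10*(-0.55)^2 + 11*(-0.55) = -3.025


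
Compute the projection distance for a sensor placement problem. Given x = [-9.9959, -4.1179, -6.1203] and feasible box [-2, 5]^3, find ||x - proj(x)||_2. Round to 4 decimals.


Project each component onto [-2, 5].
clip(-9.9959) = -2.0, clip(-4.1179) = -2.0, clip(-6.1203) = -2.0
Projection = [-2.0, -2.0, -2.0]
Squared diffs: [63.9344, 4.4855, 16.9769]
Distance = sqrt(85.3968) = 9.241


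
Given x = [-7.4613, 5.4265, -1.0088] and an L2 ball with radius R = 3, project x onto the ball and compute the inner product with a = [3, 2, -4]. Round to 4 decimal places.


Step 1: Compute ||x|| (intermediates to 6 decimals).
||x|| = sqrt((-7.4613)^2 + 5.4265^2 + (-1.0088)^2) = 9.280925
Step 2: Project.
Since ||x|| > R, scale = R/||x|| = 3/9.280925 = 0.323244, proj(x) = scale * x
proj(x) = [-2.41182, 1.754084, -0.326089]
Step 3: Dot product.
a^T * proj(x) = 3*(-2.41182) + 2*1.754084 - 4*(-0.326089) = -2.4229


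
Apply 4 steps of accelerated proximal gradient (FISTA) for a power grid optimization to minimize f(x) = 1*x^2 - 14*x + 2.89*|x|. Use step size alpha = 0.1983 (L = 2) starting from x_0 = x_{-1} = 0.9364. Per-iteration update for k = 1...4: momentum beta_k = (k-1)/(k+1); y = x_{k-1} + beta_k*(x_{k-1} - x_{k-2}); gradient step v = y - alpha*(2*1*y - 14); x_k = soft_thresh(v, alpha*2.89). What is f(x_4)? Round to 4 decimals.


FISTA on f(x) = 1*x^2 - 14*x + 2.89*|x|
L = 2, alpha = 0.1983
Iteration 1: beta = 0.0, y = 0.9364 + 0.0*(0.9364 - 0.9364) = 0.9364
  grad(y) = -12.1272, v = y - alpha*grad = 3.3412
  prox(v) = soft_thresh(3.3412, 0.5731) = 2.7681
Iteration 2: beta = 0.3333, y = 2.7681 + 0.3333*(2.7681 - 0.9364) = 3.3787
  grad(y) = -7.2426, v = y - alpha*grad = 4.8149
  prox(v) = soft_thresh(4.8149, 0.5731) = 4.2418
Iteration 3: beta = 0.5, y = 4.2418 + 0.5*(4.2418 - 2.7681) = 4.9787
  grad(y) = -4.0426, v = y - alpha*grad = 5.7803
  prox(v) = soft_thresh(5.7803, 0.5731) = 5.2072
Iteration 4: beta = 0.6, y = 5.2072 + 0.6*(5.2072 - 4.2418) = 5.7865
  grad(y) = -2.427, v = y - alpha*grad = 6.2678
  prox(v) = soft_thresh(6.2678, 0.5731) = 5.6947
f(x_4) = 1*5.6947^2 - 14*5.6947 + 2.89*|5.6947| = -30.8385


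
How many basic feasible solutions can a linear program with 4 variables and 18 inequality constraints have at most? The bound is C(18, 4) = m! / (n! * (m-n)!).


Each vertex corresponds to some choice of n active constraints out of m, so the number of vertices is at most C(m, n) = m! / (n!(m-n)!).
m = 18, n = 4
Numerator: 18 * 17 * 16 * 15
Denominator: 4! = 24
C(18, 4) = 3060


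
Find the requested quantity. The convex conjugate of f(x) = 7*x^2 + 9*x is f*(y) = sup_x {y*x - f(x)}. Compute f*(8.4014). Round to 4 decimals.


f*(y) = sup_x {y*x - a*x^2 - b*x} = sup_x {(y-b)*x - a*x^2}
FOC: (y - b) - 2a*x = 0 => x* = (y - b)/(2a)
x* = (8.4014 - 9)/(2*7) = -0.0428
f*(8.4014) = (y-b)^2/(4a) = (8.4014 - 9)^2/(4*7)
= 0.3583/28 = 0.0128


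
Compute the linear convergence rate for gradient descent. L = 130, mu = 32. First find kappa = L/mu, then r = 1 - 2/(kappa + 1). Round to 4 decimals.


Step 1: Compute the condition number.
kappa = L/mu = 130/32 = 4.0625
Step 2: Compute the convergence rate.
r = 1 - 2/(kappa + 1) = 1 - 2*mu/(L + mu) = (L - mu)/(L + mu) = 98/162 = 0.6049


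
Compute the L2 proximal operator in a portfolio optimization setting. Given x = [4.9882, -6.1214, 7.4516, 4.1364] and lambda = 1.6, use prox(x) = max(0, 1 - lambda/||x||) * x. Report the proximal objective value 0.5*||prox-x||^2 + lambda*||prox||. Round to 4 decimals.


Step 1: Compute ||x||.
||x|| = 11.6185
Step 2: Compute scaling factor.
scale = max(0, 1 - 1.6/11.6185) = 0.8623
Step 3: prox(x) = [4.3013, -5.2784, 6.4254, 3.5668]
||prox(x)|| = 10.0185
Step 4: Proximal objective.
0.5*||prox-x||^2 = 1.28
lambda*||prox|| = 16.0296
Total = 17.3096


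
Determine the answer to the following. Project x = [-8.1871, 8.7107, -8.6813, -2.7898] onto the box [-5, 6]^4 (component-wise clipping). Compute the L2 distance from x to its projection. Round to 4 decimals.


Project each component onto [-5, 6].
clip(-8.1871) = -5.0, clip(8.7107) = 6.0, clip(-8.6813) = -5.0, clip(-2.7898) = -2.7898
Projection = [-5.0, 6.0, -5.0, -2.7898]
Squared diffs: [10.1576, 7.3479, 13.552, 0.0]
Distance = sqrt(31.0575) = 5.5729


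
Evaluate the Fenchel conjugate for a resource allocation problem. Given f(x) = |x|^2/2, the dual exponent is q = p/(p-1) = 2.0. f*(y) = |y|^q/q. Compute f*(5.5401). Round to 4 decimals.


The conjugate exponent q satisfies 1/p + 1/q = 1.
p = 2, so q = 2/(2 - 1) = 2.0
|y|^q = 5.5401^2.0 = 30.6927
f*(5.5401) = 30.6927 / 2.0 = 15.3464


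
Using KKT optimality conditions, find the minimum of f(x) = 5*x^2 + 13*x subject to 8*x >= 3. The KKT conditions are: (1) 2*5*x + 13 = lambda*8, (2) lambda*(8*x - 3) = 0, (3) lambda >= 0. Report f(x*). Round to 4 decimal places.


Step 1: Try lambda = 0 (constraint inactive).
x_unc = -13/(2*5) = -1.3
Check: 8*-1.3 = -10.4 < 3 -- violated!
Step 2: Constraint must be active: 8*x = 3
x* = 3/8 = 0.375
lambda = (2*5*0.375 + 13)/8 = 2.0938
Step 3: Compute optimal value.
f(x*) = 5*0.375^2 + 13*0.375 = 5.5781


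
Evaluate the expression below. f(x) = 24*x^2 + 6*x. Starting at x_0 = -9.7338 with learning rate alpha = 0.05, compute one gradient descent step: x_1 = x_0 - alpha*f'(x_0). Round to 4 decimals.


We compute the gradient at x_0 and apply the update.
f'(x) = 48*x + 6
f'(-9.7338) = 48*-9.7338 + 6 = -461.2224
x_1 = -9.7338 - 0.05*-461.2224 = 13.3273


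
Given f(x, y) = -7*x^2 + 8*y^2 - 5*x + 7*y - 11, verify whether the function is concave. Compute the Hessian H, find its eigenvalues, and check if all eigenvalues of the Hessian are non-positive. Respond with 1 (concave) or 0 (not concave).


The Hessian of f(x,y) = -7*x^2 + 8*y^2 - 5*x + 7*y - 11 is:
H = [[-14, 0], [0, 16]]
Trace = -14 + 16 = 2
Determinant = -14*16 - (0)^2 = -224
Discriminant = (2)^2 - 4*-224 = 900.0
Eigenvalues: lambda_1 = -14.0, lambda_2 = 16.0
The function is not concave.

0


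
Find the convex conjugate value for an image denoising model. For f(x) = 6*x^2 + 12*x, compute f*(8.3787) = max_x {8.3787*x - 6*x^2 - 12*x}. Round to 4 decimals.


f*(y) = sup_x {y*x - a*x^2 - b*x} = sup_x {(y-b)*x - a*x^2}
FOC: (y - b) - 2a*x = 0 => x* = (y - b)/(2a)
x* = (8.3787 - 12)/(2*6) = -0.3018
f*(8.3787) = (y-b)^2/(4a) = (8.3787 - 12)^2/(4*6)
= 13.1138/24 = 0.5464


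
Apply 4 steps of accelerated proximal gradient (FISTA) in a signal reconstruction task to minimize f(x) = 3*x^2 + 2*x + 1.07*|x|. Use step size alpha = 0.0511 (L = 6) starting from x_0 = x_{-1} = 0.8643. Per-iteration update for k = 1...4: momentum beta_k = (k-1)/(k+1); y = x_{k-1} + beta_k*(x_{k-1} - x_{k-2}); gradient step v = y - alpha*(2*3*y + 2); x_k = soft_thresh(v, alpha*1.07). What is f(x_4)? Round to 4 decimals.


FISTA on f(x) = 3*x^2 + 2*x + 1.07*|x|
L = 6, alpha = 0.0511
Iteration 1: beta = 0.0, y = 0.8643 + 0.0*(0.8643 - 0.8643) = 0.8643
  grad(y) = 7.1858, v = y - alpha*grad = 0.4971
  prox(v) = soft_thresh(0.4971, 0.0547) = 0.4424
Iteration 2: beta = 0.3333, y = 0.4424 + 0.3333*(0.4424 - 0.8643) = 0.3018
  grad(y) = 3.8108, v = y - alpha*grad = 0.1071
  prox(v) = soft_thresh(0.1071, 0.0547) = 0.0524
Iteration 3: beta = 0.5, y = 0.0524 + 0.5*(0.0524 - 0.4424) = -0.1426
  grad(y) = 1.1443, v = y - alpha*grad = -0.2011
  prox(v) = soft_thresh(-0.2011, 0.0547) = -0.1464
Iteration 4: beta = 0.6, y = -0.1464 + 0.6*(-0.1464 - 0.0524) = -0.2657
  grad(y) = 0.4058, v = y - alpha*grad = -0.2864
  prox(v) = soft_thresh(-0.2864, 0.0547) = -0.2318
f(x_4) = 3*(-0.2318)^2 + 2*(-0.2318) + 1.07*|-0.2318| = -0.0544


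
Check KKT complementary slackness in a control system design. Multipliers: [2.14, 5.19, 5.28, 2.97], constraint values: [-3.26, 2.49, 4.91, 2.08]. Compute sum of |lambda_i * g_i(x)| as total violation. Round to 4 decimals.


KKT complementary slackness check:
lambda_1 * g_1 = 2.14 * -3.26 = -6.9764
lambda_2 * g_2 = 5.19 * 2.49 = 12.9231
lambda_3 * g_3 = 5.28 * 4.91 = 25.9248
lambda_4 * g_4 = 2.97 * 2.08 = 6.1776
Total violation = 6.9764 + 12.9231 + 25.9248 + 6.1776 = 52.0019


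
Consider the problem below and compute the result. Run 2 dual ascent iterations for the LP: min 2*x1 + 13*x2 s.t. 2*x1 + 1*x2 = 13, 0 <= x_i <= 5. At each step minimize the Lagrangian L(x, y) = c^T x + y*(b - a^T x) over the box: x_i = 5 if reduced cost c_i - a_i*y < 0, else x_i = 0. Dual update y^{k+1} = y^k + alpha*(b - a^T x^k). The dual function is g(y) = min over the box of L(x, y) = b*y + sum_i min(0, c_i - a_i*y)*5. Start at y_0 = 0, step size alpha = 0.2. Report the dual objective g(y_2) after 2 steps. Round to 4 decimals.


Dual ascent for LP: min 2*x1 + 13*x2, 2*x1 + 1*x2 = 13, 0 <= x_i <= 5
Step 1: y^k = 0.0, reduced costs: (2.0, 13.0)
  x^k = (0.0, 0.0), subgradient = b - a^T x = 13.0
  y^{k+1} = 0.0 + 0.2*13.0 = 2.6
Step 2: y^k = 2.6, reduced costs: (-3.2, 10.4)
  x^k = (5.0, 0.0), subgradient = b - a^T x = 3.0
  y^{k+1} = 2.6 + 0.2*3.0 = 3.2
Dual objective at y_2 = 3.2: reduced costs (-4.4, 9.8), box minimizer x = (5.0, 0.0)
g(y_2) = b*y + (c1 - a1*y)*x1 + (c2 - a2*y)*x2 = 13*3.2 + (-4.4)*5.0 + 9.8*0.0 = 41.6 - 22.0 + 0.0 = 19.6


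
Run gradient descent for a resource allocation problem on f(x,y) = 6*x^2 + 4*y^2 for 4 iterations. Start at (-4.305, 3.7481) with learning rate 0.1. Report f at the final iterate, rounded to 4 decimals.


Gradient descent on f(x,y) = 6*x^2 + 4*y^2.
Starting point: (-4.305, 3.7481), alpha = 0.1
Step 1: grad_x = 2*6*-4.305 = -51.66, grad_y = 2*4*3.7481 = 29.9848
  x_1 = -4.305 - 0.1*-51.66 = 0.861
  y_1 = 3.7481 - 0.1*29.9848 = 0.7496
Step 2: grad_x = 2*6*0.861 = 10.332, grad_y = 2*4*0.7496 = 5.997
  x_2 = 0.861 - 0.1*10.332 = -0.1722
  y_2 = 0.7496 - 0.1*5.997 = 0.1499
Step 3: grad_x = 2*6*-0.1722 = -2.0664, grad_y = 2*4*0.1499 = 1.1994
  x_3 = -0.1722 - 0.1*-2.0664 = 0.0344
  y_3 = 0.1499 - 0.1*1.1994 = 0.03
Step 4: grad_x = 2*6*0.0344 = 0.4133, grad_y = 2*4*0.03 = 0.2399
  x_4 = 0.0344 - 0.1*0.4133 = -0.0069
  y_4 = 0.03 - 0.1*0.2399 = 0.006
f(-0.0069, 0.006) = 6*(-0.0069)^2 + 4*0.006^2 = 0.0004


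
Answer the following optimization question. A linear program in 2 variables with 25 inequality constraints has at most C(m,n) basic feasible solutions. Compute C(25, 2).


Each vertex corresponds to some choice of n active constraints out of m, so the number of vertices is at most C(m, n) = m! / (n!(m-n)!).
m = 25, n = 2
Numerator: 25 * 24
Denominator: 2! = 2
C(25, 2) = 300


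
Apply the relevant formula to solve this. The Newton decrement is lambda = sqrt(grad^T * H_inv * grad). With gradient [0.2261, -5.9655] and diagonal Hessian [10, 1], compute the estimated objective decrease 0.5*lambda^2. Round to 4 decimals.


Step 1: H is diagonal, so H^(-1) * g = [0.0226, -5.9655].
Step 2: g^T H^(-1) g = sum_i g_i^2 / H_ii
  = (0.2261)^2/10 + (-5.9655)^2/1
  = 0.0051 + 35.5872 = 35.5923
Step 3: Objective decrease = 0.5 * g^T H^(-1) g = 17.7962


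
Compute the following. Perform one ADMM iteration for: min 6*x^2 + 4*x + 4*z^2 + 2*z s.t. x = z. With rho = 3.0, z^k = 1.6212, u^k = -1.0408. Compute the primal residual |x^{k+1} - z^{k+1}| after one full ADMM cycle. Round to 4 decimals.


ADMM iteration with rho = 3.0, z^k = 1.6212, u^k = -1.0408
Step 1: x-update.
Minimize 6*x^2 + 4*x + (3.0/2)*(x - 1.6212 - 1.0408)^2
FOC: (2*6 + 3.0)*x = -4 + 3.0*(1.6212 + 1.0408)
x^{k+1} = 0.2657
Step 2: z-update.
Minimize 4*z^2 + 2*z + (3.0/2)*(0.2657 - z - 1.0408)^2
FOC: (2*4 + 3.0)*z = -2 + 3.0*(0.2657 - 1.0408)
z^{k+1} = -0.3932
Step 3: u-update.
u^{k+1} = -1.0408 + 0.2657 + 0.3932 = -0.3819
Step 4: Primal residual = |0.2657 + 0.3932| = 0.6589


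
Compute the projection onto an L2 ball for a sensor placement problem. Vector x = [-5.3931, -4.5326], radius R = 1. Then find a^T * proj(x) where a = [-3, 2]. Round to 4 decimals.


Step 1: Compute ||x|| (intermediates to 6 decimals).
||x|| = sqrt((-5.3931)^2 + (-4.5326)^2) = 7.044856
Step 2: Project.
Since ||x|| > R, scale = R/||x|| = 1/7.044856 = 0.141948, proj(x) = scale * x
proj(x) = [-0.76554, -0.643394]
Step 3: Dot product.
a^T * proj(x) = -3*(-0.76554) + 2*(-0.643394) = 1.0098


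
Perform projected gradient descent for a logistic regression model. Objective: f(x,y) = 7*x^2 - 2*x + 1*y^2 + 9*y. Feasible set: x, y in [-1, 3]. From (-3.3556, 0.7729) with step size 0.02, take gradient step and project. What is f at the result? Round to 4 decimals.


Step 1: Compute gradient at (-3.3556, 0.7729).
grad_x = 2*7*-3.3556 - 2 = -48.9784
grad_y = 2*1*0.7729 + 9 = 10.5458
Step 2: Gradient step.
x_raw = -3.3556 - 0.02*-48.9784 = -2.376
y_raw = 0.7729 - 0.02*10.5458 = 0.562
Step 3: Project onto [-1, 3].
x_proj = clip(-2.376) = -1.0
y_proj = clip(0.562) = 0.562
Step 4: Evaluate f.
f(-1.0, 0.562) = 14.3737


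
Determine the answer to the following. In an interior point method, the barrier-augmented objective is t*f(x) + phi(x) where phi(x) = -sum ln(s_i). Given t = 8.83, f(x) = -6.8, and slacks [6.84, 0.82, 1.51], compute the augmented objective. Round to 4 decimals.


Step 1: Compute log-barrier.
ln values: [1.9228, -0.1985, 0.4121]
phi = -(1.9228 - 0.1985 + 0.4121) = -2.1364
Step 2: Compute augmented objective.
t*f(x) = 8.83*-6.8 = -60.044
Total = -60.044 - 2.1364 = -62.1804


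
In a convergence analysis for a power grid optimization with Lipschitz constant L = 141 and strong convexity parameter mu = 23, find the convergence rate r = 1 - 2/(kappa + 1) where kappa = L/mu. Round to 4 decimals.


Step 1: Compute the condition number.
kappa = L/mu = 141/23 = 6.1304
Step 2: Compute the convergence rate.
r = 1 - 2/(kappa + 1) = 1 - 2*mu/(L + mu) = (L - mu)/(L + mu) = 118/164 = 0.7195


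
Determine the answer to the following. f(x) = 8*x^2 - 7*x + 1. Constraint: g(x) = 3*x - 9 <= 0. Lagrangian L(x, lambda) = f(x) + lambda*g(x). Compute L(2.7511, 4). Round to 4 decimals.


Step 1: Evaluate f(x).
f(2.7511) = 8*2.7511^2 - 7*2.7511 + 1 = 42.2907
Step 2: Evaluate g(x).
g(2.7511) = 3*2.7511 - 9 = -0.7467
Step 3: Compute Lagrangian.
L = 42.2907 + 4*-0.7467 = 39.3039


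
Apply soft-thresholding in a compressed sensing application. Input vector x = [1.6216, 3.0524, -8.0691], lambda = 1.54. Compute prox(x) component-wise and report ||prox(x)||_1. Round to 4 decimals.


Soft-thresholding with lambda = 1.54:
prox(1.6216) = sign(1.6216)*max(|1.6216| - 1.54, 0) = 0.0816
prox(3.0524) = sign(3.0524)*max(|3.0524| - 1.54, 0) = 1.5124
prox(-8.0691) = sign(-8.0691)*max(|-8.0691| - 1.54, 0) = -6.5291
prox(x) = [0.0816, 1.5124, -6.5291]
||prox(x)||_1 = 0.0816 + 1.5124 + 6.5291 = 8.1231


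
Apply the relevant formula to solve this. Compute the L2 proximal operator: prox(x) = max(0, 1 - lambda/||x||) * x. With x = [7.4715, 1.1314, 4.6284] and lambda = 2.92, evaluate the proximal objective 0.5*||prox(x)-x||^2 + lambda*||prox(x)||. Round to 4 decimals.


Step 1: Compute ||x||.
||x|| = 8.8615
Step 2: Compute scaling factor.
scale = max(0, 1 - 2.92/8.8615) = 0.6705
Step 3: prox(x) = [5.0095, 0.7586, 3.1033]
||prox(x)|| = 5.9415
Step 4: Proximal objective.
0.5*||prox-x||^2 = 4.2632
lambda*||prox|| = 17.3492
Total = 21.6123


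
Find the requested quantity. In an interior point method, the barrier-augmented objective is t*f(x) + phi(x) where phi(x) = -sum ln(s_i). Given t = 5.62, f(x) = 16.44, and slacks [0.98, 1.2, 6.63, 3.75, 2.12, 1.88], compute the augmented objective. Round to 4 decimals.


Step 1: Compute log-barrier.
ln values: [-0.0202, 0.1823, 1.8916, 1.3218, 0.7514, 0.6313]
phi = -(-0.0202 + 0.1823 + 1.8916 + 1.3218 + 0.7514 + 0.6313) = -4.7582
Step 2: Compute augmented objective.
t*f(x) = 5.62*16.44 = 92.3928
Total = 92.3928 - 4.7582 = 87.6346


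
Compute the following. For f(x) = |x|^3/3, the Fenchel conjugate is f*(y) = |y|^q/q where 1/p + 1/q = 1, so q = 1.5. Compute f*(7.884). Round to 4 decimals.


The conjugate exponent q satisfies 1/p + 1/q = 1.
p = 3, so q = 3/(3 - 1) = 1.5
|y|^q = 7.884^1.5 = 22.1371
f*(7.884) = 22.1371 / 1.5 = 14.758


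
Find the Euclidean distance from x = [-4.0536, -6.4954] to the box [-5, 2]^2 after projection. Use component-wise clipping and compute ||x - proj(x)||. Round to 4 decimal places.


Project each component onto [-5, 2].
clip(-4.0536) = -4.0536, clip(-6.4954) = -5.0
Projection = [-4.0536, -5.0]
Squared diffs: [0.0, 2.2362]
Distance = sqrt(2.2362) = 1.4954


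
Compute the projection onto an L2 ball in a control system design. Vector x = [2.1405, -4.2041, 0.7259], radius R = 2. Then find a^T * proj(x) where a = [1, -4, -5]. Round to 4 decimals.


Step 1: Compute ||x|| (intermediates to 6 decimals).
||x|| = sqrt(2.1405^2 + (-4.2041)^2 + 0.7259^2) = 4.773167
Step 2: Project.
Since ||x|| > R, scale = R/||x|| = 2/4.773167 = 0.419009, proj(x) = scale * x
proj(x) = [0.896889, -1.761556, 0.304159]
Step 3: Dot product.
a^T * proj(x) = 1*0.896889 - 4*(-1.761556) - 5*0.304159 = 6.4223


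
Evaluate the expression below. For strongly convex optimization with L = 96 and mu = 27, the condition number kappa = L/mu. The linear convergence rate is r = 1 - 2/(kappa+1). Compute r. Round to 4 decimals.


Step 1: Compute the condition number.
kappa = L/mu = 96/27 = 3.5556
Step 2: Compute the convergence rate.
r = 1 - 2/(kappa + 1) = 1 - 2*mu/(L + mu) = (L - mu)/(L + mu) = 69/123 = 0.561


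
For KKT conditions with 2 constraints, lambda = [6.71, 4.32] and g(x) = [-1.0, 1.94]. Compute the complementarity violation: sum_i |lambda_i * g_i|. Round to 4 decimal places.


KKT complementary slackness check:
lambda_1 * g_1 = 6.71 * -1.0 = -6.71
lambda_2 * g_2 = 4.32 * 1.94 = 8.3808
Total violation = 6.71 + 8.3808 = 15.0908


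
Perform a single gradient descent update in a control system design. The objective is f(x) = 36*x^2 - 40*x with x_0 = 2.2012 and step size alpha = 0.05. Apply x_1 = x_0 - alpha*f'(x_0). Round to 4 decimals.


We compute the gradient at x_0 and apply the update.
f'(x) = 72*x - 40
f'(2.2012) = 72*2.2012 - 40 = 118.4864
x_1 = 2.2012 - 0.05*118.4864 = -3.7231


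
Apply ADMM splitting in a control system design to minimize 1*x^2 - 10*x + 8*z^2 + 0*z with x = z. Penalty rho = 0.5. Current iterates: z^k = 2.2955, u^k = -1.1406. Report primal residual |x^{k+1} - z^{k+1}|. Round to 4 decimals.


ADMM iteration with rho = 0.5, z^k = 2.2955, u^k = -1.1406
Step 1: x-update.
Minimize 1*x^2 - 10*x + (0.5/2)*(x - 2.2955 - 1.1406)^2
FOC: (2*1 + 0.5)*x = 10 + 0.5*(2.2955 + 1.1406)
x^{k+1} = 4.6872
Step 2: z-update.
Minimize 8*z^2 + 0*z + (0.5/2)*(4.6872 - z - 1.1406)^2
FOC: (2*8 + 0.5)*z = 0 + 0.5*(4.6872 - 1.1406)
z^{k+1} = 0.1075
Step 3: u-update.
u^{k+1} = -1.1406 + 4.6872 - 0.1075 = 3.4391
Step 4: Primal residual = |4.6872 - 0.1075| = 4.5797


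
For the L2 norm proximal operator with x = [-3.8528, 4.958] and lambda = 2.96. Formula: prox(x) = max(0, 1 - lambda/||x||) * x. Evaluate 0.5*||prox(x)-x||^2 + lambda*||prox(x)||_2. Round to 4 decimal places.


Step 1: Compute ||x||.
||x|| = 6.279
Step 2: Compute scaling factor.
scale = max(0, 1 - 2.96/6.279) = 0.5286
Step 3: prox(x) = [-2.0365, 2.6207]
||prox(x)|| = 3.319
Step 4: Proximal objective.
0.5*||prox-x||^2 = 4.3808
lambda*||prox|| = 9.8242
Total = 14.205


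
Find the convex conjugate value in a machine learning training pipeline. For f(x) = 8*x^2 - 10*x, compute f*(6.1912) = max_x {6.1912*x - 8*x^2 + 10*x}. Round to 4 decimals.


f*(y) = sup_x {y*x - a*x^2 - b*x} = sup_x {(y-b)*x - a*x^2}
FOC: (y - b) - 2a*x = 0 => x* = (y - b)/(2a)
x* = (6.1912 + 10)/(2*8) = 1.012
f*(6.1912) = (y-b)^2/(4a) = (6.1912 + 10)^2/(4*8)
= 262.155/32 = 8.1923


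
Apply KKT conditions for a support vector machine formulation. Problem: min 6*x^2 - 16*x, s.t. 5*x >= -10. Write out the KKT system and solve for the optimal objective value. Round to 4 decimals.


Step 1: Try lambda = 0 (constraint inactive).
Stationarity: 2*6*x - 16 = 0
x* = 16/(2*6) = 4/3 = 1.3333 (rounded; the exact value 4/3 is used below)
Check constraint: 5*1.3333 = 6.6665 >= -10 -- satisfied.
Step 2: Compute optimal value.
f(x*) = 6*(4/3)^2 - 16*(4/3) = -10.6667


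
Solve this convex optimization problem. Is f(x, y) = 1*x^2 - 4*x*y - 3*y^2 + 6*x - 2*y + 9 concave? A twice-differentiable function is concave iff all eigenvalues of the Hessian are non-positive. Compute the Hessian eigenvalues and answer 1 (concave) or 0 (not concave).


The Hessian of f(x,y) = 1*x^2 - 4*x*y - 3*y^2 + 6*x - 2*y + 9 is:
H = [[2, -4], [-4, -6]]
Trace = 2 - 6 = -4
Determinant = 2*-6 - (-4)^2 = -28
Discriminant = (-4)^2 - 4*-28 = 128.0
Eigenvalues: lambda_1 = -7.6569, lambda_2 = 3.6569
The function is not concave.

0


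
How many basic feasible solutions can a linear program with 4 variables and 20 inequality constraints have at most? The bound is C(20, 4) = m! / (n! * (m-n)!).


Each vertex corresponds to some choice of n active constraints out of m, so the number of vertices is at most C(m, n) = m! / (n!(m-n)!).
m = 20, n = 4
Numerator: 20 * 19 * 18 * 17
Denominator: 4! = 24
C(20, 4) = 4845


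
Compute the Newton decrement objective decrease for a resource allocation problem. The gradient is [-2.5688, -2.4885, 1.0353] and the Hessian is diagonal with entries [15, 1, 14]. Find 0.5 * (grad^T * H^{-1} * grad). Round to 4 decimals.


Step 1: H is diagonal, so H^(-1) * g = [-0.1713, -2.4885, 0.074].
Step 2: g^T H^(-1) g = sum_i g_i^2 / H_ii
  = (-2.5688)^2/15 + (-2.4885)^2/1 + (1.0353)^2/14
  = 0.4399 + 6.1926 + 0.0766 = 6.7091
Step 3: Objective decrease = 0.5 * g^T H^(-1) g = 3.3546


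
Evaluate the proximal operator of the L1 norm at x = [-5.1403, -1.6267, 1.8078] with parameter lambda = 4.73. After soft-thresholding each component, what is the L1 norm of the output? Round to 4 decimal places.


Soft-thresholding with lambda = 4.73:
prox(-5.1403) = sign(-5.1403)*max(|-5.1403| - 4.73, 0) = -0.4103
prox(-1.6267) = sign(-1.6267)*max(|-1.6267| - 4.73, 0) = 0.0
prox(1.8078) = sign(1.8078)*max(|1.8078| - 4.73, 0) = 0.0
prox(x) = [-0.4103, 0.0, 0.0]
||prox(x)||_1 = 0.4103 + 0.0 + 0.0 = 0.4103


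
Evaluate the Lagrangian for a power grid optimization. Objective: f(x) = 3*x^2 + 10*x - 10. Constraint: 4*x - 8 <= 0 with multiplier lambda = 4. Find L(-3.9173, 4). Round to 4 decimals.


Step 1: Evaluate f(x).
f(-3.9173) = 3*(-3.9173)^2 + 10*(-3.9173) - 10 = -3.1373
Step 2: Evaluate g(x).
g(-3.9173) = 4*-3.9173 - 8 = -23.6692
Step 3: Compute Lagrangian.
L = -3.1373 + 4*-23.6692 = -97.8141


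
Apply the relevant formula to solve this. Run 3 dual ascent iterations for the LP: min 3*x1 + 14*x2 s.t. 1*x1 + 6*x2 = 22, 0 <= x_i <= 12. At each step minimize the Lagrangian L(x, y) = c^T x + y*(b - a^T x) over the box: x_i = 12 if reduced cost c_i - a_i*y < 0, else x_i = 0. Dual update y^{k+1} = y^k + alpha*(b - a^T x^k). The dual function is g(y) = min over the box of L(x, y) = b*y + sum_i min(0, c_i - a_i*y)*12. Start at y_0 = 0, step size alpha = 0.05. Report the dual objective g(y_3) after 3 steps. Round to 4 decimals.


Dual ascent for LP: min 3*x1 + 14*x2, 1*x1 + 6*x2 = 22, 0 <= x_i <= 12
Step 1: y^k = 0.0, reduced costs: (3.0, 14.0)
  x^k = (0.0, 0.0), subgradient = b - a^T x = 22.0
  y^{k+1} = 0.0 + 0.05*22.0 = 1.1
Step 2: y^k = 1.1, reduced costs: (1.9, 7.4)
  x^k = (0.0, 0.0), subgradient = b - a^T x = 22.0
  y^{k+1} = 1.1 + 0.05*22.0 = 2.2
Step 3: y^k = 2.2, reduced costs: (0.8, 0.8)
  x^k = (0.0, 0.0), subgradient = b - a^T x = 22.0
  y^{k+1} = 2.2 + 0.05*22.0 = 3.3
Dual objective at y_3 = 3.3: reduced costs (-0.3, -5.8), box minimizer x = (12.0, 12.0)
g(y_3) = b*y + (c1 - a1*y)*x1 + (c2 - a2*y)*x2 = 22*3.3 + (-0.3)*12.0 + (-5.8)*12.0 = 72.6 - 3.6 - 69.6 = -0.6


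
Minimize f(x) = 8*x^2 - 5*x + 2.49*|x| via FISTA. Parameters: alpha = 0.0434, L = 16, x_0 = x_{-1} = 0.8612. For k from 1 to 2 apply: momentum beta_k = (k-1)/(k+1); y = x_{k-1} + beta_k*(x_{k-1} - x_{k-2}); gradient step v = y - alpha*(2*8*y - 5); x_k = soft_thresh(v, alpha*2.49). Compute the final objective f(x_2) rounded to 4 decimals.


FISTA on f(x) = 8*x^2 - 5*x + 2.49*|x|
L = 16, alpha = 0.0434
Iteration 1: beta = 0.0, y = 0.8612 + 0.0*(0.8612 - 0.8612) = 0.8612
  grad(y) = 8.7792, v = y - alpha*grad = 0.4802
  prox(v) = soft_thresh(0.4802, 0.1081) = 0.3721
Iteration 2: beta = 0.3333, y = 0.3721 + 0.3333*(0.3721 - 0.8612) = 0.2091
  grad(y) = -1.6546, v = y - alpha*grad = 0.2809
  prox(v) = soft_thresh(0.2809, 0.1081) = 0.1728
f(x_2) = 8*0.1728^2 - 5*0.1728 + 2.49*|0.1728| = -0.1948


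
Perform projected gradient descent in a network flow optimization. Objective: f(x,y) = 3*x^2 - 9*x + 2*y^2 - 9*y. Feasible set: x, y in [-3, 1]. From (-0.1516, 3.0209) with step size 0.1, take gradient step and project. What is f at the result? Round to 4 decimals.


Step 1: Compute gradient at (-0.1516, 3.0209).
grad_x = 2*3*-0.1516 - 9 = -9.9096
grad_y = 2*2*3.0209 - 9 = 3.0836
Step 2: Gradient step.
x_raw = -0.1516 - 0.1*-9.9096 = 0.8394
y_raw = 3.0209 - 0.1*3.0836 = 2.7125
Step 3: Project onto [-3, 1].
x_proj = clip(0.8394) = 0.8394
y_proj = clip(2.7125) = 1.0
Step 4: Evaluate f.
f(0.8394, 1.0) = -12.4407


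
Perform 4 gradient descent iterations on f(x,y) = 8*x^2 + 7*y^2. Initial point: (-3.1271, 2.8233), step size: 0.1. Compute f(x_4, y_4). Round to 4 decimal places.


Gradient descent on f(x,y) = 8*x^2 + 7*y^2.
Starting point: (-3.1271, 2.8233), alpha = 0.1
Step 1: grad_x = 2*8*-3.1271 = -50.0336, grad_y = 2*7*2.8233 = 39.5262
  x_1 = -3.1271 - 0.1*-50.0336 = 1.8763
  y_1 = 2.8233 - 0.1*39.5262 = -1.1293
Step 2: grad_x = 2*8*1.8763 = 30.0202, grad_y = 2*7*-1.1293 = -15.8105
  x_2 = 1.8763 - 0.1*30.0202 = -1.1258
  y_2 = -1.1293 - 0.1*-15.8105 = 0.4517
Step 3: grad_x = 2*8*-1.1258 = -18.0121, grad_y = 2*7*0.4517 = 6.3242
  x_3 = -1.1258 - 0.1*-18.0121 = 0.6755
  y_3 = 0.4517 - 0.1*6.3242 = -0.1807
Step 4: grad_x = 2*8*0.6755 = 10.8073, grad_y = 2*7*-0.1807 = -2.5297
  x_4 = 0.6755 - 0.1*10.8073 = -0.4053
  y_4 = -0.1807 - 0.1*-2.5297 = 0.0723
f(-0.4053, 0.0723) = 8*(-0.4053)^2 + 7*0.0723^2 = 1.3505


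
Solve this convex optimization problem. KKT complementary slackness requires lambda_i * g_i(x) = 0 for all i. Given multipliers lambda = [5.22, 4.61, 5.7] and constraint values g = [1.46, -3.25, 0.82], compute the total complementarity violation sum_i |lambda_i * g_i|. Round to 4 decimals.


KKT complementary slackness check:
lambda_1 * g_1 = 5.22 * 1.46 = 7.6212
lambda_2 * g_2 = 4.61 * -3.25 = -14.9825
lambda_3 * g_3 = 5.7 * 0.82 = 4.674
Total violation = 7.6212 + 14.9825 + 4.674 = 27.2777


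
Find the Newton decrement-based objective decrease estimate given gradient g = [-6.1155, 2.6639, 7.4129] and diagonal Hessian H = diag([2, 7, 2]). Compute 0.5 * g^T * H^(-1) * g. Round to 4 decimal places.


Step 1: H is diagonal, so H^(-1) * g = [-3.0578, 0.3806, 3.7065].
Step 2: g^T H^(-1) g = sum_i g_i^2 / H_ii
  = (-6.1155)^2/2 + (2.6639)^2/7 + (7.4129)^2/2
  = 18.6997 + 1.0138 + 27.4755 = 47.189
Step 3: Objective decrease = 0.5 * g^T H^(-1) g = 23.5945


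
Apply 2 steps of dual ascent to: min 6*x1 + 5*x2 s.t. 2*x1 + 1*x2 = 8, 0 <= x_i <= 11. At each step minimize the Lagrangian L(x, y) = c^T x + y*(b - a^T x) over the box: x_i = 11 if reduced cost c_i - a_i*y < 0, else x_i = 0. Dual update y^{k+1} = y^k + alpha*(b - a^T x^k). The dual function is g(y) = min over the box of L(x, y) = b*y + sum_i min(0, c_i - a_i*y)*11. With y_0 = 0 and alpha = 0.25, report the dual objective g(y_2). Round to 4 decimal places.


Dual ascent for LP: min 6*x1 + 5*x2, 2*x1 + 1*x2 = 8, 0 <= x_i <= 11
Step 1: y^k = 0.0, reduced costs: (6.0, 5.0)
  x^k = (0.0, 0.0), subgradient = b - a^T x = 8.0
  y^{k+1} = 0.0 + 0.25*8.0 = 2.0
Step 2: y^k = 2.0, reduced costs: (2.0, 3.0)
  x^k = (0.0, 0.0), subgradient = b - a^T x = 8.0
  y^{k+1} = 2.0 + 0.25*8.0 = 4.0
Dual objective at y_2 = 4.0: reduced costs (-2.0, 1.0), box minimizer x = (11.0, 0.0)
g(y_2) = b*y + (c1 - a1*y)*x1 + (c2 - a2*y)*x2 = 8*4.0 + (-2.0)*11.0 + 1.0*0.0 = 32.0 - 22.0 + 0.0 = 10.0


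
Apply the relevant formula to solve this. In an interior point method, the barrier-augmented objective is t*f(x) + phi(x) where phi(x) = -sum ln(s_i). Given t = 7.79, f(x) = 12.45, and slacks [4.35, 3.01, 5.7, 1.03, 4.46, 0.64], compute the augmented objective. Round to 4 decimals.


Step 1: Compute log-barrier.
ln values: [1.4702, 1.1019, 1.7405, 0.0296, 1.4951, -0.4463]
phi = -(1.4702 + 1.1019 + 1.7405 + 0.0296 + 1.4951 - 0.4463) = -5.391
Step 2: Compute augmented objective.
t*f(x) = 7.79*12.45 = 96.9855
Total = 96.9855 - 5.391 = 91.5945


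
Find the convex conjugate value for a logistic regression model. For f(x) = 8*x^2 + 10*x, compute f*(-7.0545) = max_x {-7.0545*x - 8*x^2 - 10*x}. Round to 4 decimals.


f*(y) = sup_x {y*x - a*x^2 - b*x} = sup_x {(y-b)*x - a*x^2}
FOC: (y - b) - 2a*x = 0 => x* = (y - b)/(2a)
x* = (-7.0545 - 10)/(2*8) = -1.0659
f*(-7.0545) = (y-b)^2/(4a) = (-7.0545 - 10)^2/(4*8)
= 290.856/32 = 9.0892


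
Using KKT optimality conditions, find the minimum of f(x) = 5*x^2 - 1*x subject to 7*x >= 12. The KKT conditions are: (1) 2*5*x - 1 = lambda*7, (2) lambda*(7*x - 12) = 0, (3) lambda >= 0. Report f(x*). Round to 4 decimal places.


Step 1: Try lambda = 0 (constraint inactive).
x_unc = 1/(2*5) = 0.1
Check: 7*0.1 = 0.7 < 12 -- violated!
Step 2: Constraint must be active: 7*x = 12
x* = 12/7 = 1.7143 (rounded; the exact value 12/7 is used below)
lambda = (2*5*(12/7) - 1)/7 = 2.3061
Step 3: Compute optimal value.
f(x*) = 5*(12/7)^2 - 1*(12/7) = 12.9796


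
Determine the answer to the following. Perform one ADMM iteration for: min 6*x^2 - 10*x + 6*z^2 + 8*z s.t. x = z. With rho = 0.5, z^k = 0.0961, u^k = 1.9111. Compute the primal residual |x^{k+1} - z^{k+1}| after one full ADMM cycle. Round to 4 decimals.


ADMM iteration with rho = 0.5, z^k = 0.0961, u^k = 1.9111
Step 1: x-update.
Minimize 6*x^2 - 10*x + (0.5/2)*(x - 0.0961 + 1.9111)^2
FOC: (2*6 + 0.5)*x = 10 + 0.5*(0.0961 - 1.9111)
x^{k+1} = 0.7274
Step 2: z-update.
Minimize 6*z^2 + 8*z + (0.5/2)*(0.7274 - z + 1.9111)^2
FOC: (2*6 + 0.5)*z = -8 + 0.5*(0.7274 + 1.9111)
z^{k+1} = -0.5345
Step 3: u-update.
u^{k+1} = 1.9111 + 0.7274 + 0.5345 = 3.173
Step 4: Primal residual = |0.7274 + 0.5345| = 1.2619


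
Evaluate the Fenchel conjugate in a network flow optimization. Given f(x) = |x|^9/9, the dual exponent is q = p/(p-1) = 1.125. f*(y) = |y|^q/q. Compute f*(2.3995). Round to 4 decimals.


The conjugate exponent q satisfies 1/p + 1/q = 1.
p = 9, so q = 9/(9 - 1) = 1.125
|y|^q = 2.3995^1.125 = 2.6769
f*(2.3995) = 2.6769 / 1.125 = 2.3795


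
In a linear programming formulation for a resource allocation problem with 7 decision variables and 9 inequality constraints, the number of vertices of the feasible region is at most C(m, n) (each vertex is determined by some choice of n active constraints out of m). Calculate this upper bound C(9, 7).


Each vertex corresponds to some choice of n active constraints out of m, so the number of vertices is at most C(m, n) = m! / (n!(m-n)!).
m = 9, n = 7
Numerator: 9 * 8 * 7 * 6 * 5 * 4 * 3
Denominator: 7! = 5040
C(9, 7) = 36


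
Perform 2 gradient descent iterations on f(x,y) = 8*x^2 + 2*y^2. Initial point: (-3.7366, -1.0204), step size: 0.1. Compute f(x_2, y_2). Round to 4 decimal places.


Gradient descent on f(x,y) = 8*x^2 + 2*y^2.
Starting point: (-3.7366, -1.0204), alpha = 0.1
Step 1: grad_x = 2*8*-3.7366 = -59.7856, grad_y = 2*2*-1.0204 = -4.0816
  x_1 = -3.7366 - 0.1*-59.7856 = 2.242
  y_1 = -1.0204 - 0.1*-4.0816 = -0.6122
Step 2: grad_x = 2*8*2.242 = 35.8714, grad_y = 2*2*-0.6122 = -2.449
  x_2 = 2.242 - 0.1*35.8714 = -1.3452
  y_2 = -0.6122 - 0.1*-2.449 = -0.3673
f(-1.3452, -0.3673) = 8*(-1.3452)^2 + 2*(-0.3673)^2 = 14.7459


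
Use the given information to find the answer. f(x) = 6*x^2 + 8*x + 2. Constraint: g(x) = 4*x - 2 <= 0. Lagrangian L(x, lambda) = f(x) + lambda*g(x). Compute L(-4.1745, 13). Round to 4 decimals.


Step 1: Evaluate f(x).
f(-4.1745) = 6*(-4.1745)^2 + 8*(-4.1745) + 2 = 73.1627
Step 2: Evaluate g(x).
g(-4.1745) = 4*-4.1745 - 2 = -18.698
Step 3: Compute Lagrangian.
L = 73.1627 + 13*-18.698 = -169.9113


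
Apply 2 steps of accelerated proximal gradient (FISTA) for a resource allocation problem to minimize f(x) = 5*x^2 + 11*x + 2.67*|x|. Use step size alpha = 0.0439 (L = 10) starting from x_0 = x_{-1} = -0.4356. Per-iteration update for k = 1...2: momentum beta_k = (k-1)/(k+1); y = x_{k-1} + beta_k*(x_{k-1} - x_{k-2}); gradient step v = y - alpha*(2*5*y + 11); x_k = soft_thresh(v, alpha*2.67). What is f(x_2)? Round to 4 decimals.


FISTA on f(x) = 5*x^2 + 11*x + 2.67*|x|
L = 10, alpha = 0.0439
Iteration 1: beta = 0.0, y = -0.4356 + 0.0*(-0.4356 + 0.4356) = -0.4356
  grad(y) = 6.644, v = y - alpha*grad = -0.7273
  prox(v) = soft_thresh(-0.7273, 0.1172) = -0.6101
Iteration 2: beta = 0.3333, y = -0.6101 + 0.3333*(-0.6101 + 0.4356) = -0.6682
  grad(y) = 4.3179, v = y - alpha*grad = -0.8578
  prox(v) = soft_thresh(-0.8578, 0.1172) = -0.7406
f(x_2) = 5*(-0.7406)^2 + 11*(-0.7406) + 2.67*|-0.7406| = -3.4267


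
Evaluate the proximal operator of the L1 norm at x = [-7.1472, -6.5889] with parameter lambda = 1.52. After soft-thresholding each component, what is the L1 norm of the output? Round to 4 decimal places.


Soft-thresholding with lambda = 1.52:
prox(-7.1472) = sign(-7.1472)*max(|-7.1472| - 1.52, 0) = -5.6272
prox(-6.5889) = sign(-6.5889)*max(|-6.5889| - 1.52, 0) = -5.0689
prox(x) = [-5.6272, -5.0689]
||prox(x)||_1 = 5.6272 + 5.0689 = 10.6961


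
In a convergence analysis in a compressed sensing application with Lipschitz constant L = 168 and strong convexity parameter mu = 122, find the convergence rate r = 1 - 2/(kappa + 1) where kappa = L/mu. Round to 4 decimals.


Step 1: Compute the condition number.
kappa = L/mu = 168/122 = 1.377
Step 2: Compute the convergence rate.
r = 1 - 2/(kappa + 1) = 1 - 2*mu/(L + mu) = (L - mu)/(L + mu) = 46/290 = 0.1586


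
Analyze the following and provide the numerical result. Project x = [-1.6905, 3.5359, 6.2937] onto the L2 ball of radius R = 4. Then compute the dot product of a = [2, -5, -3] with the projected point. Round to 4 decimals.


Step 1: Compute ||x|| (intermediates to 6 decimals).
||x|| = sqrt((-1.6905)^2 + 3.5359^2 + 6.2937^2) = 7.414246
Step 2: Project.
Since ||x|| > R, scale = R/||x|| = 4/7.414246 = 0.539502, proj(x) = scale * x
proj(x) = [-0.912028, 1.907625, 3.395464]
Step 3: Dot product.
a^T * proj(x) = 2*(-0.912028) - 5*1.907625 - 3*3.395464 = -21.5486


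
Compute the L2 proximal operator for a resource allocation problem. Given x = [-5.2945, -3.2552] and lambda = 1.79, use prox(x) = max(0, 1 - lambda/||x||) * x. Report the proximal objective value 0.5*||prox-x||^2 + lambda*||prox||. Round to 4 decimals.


Step 1: Compute ||x||.
||x|| = 6.2151
Step 2: Compute scaling factor.
scale = max(0, 1 - 1.79/6.2151) = 0.712
Step 3: prox(x) = [-3.7697, -2.3177]
||prox(x)|| = 4.4251
Step 4: Proximal objective.
0.5*||prox-x||^2 = 1.6021
lambda*||prox|| = 7.9209
Total = 9.5231


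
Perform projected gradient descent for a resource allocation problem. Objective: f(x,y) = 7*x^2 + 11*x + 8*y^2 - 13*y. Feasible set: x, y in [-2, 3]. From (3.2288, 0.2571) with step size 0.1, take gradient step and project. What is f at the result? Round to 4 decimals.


Step 1: Compute gradient at (3.2288, 0.2571).
grad_x = 2*7*3.2288 + 11 = 56.2032
grad_y = 2*8*0.2571 - 13 = -8.8864
Step 2: Gradient step.
x_raw = 3.2288 - 0.1*56.2032 = -2.3915
y_raw = 0.2571 - 0.1*-8.8864 = 1.1457
Step 3: Project onto [-2, 3].
x_proj = clip(-2.3915) = -2.0
y_proj = clip(1.1457) = 1.1457
Step 4: Evaluate f.
f(-2.0, 1.1457) = 1.6071


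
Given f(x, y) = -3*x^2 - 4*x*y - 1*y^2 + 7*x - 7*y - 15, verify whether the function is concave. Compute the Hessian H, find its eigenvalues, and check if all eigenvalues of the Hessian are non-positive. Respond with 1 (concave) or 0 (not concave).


The Hessian of f(x,y) = -3*x^2 - 4*x*y - 1*y^2 + 7*x - 7*y - 15 is:
H = [[-6, -4], [-4, -2]]
Trace = -6 - 2 = -8
Determinant = -6*-2 - (-4)^2 = -4
Discriminant = (-8)^2 - 4*-4 = 80.0
Eigenvalues: lambda_1 = -8.4721, lambda_2 = 0.4721
The function is not concave.

0


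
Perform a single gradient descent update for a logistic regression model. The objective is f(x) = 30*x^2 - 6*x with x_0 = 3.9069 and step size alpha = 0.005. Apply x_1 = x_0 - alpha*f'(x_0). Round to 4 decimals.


We compute the gradient at x_0 and apply the update.
f'(x) = 60*x - 6
f'(3.9069) = 60*3.9069 - 6 = 228.414
x_1 = 3.9069 - 0.005*228.414 = 2.7648


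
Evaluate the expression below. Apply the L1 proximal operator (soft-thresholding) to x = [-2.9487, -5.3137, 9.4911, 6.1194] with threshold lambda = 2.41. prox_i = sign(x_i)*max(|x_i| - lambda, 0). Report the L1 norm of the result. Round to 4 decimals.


Soft-thresholding with lambda = 2.41:
prox(-2.9487) = sign(-2.9487)*max(|-2.9487| - 2.41, 0) = -0.5387
prox(-5.3137) = sign(-5.3137)*max(|-5.3137| - 2.41, 0) = -2.9037
prox(9.4911) = sign(9.4911)*max(|9.4911| - 2.41, 0) = 7.0811
prox(6.1194) = sign(6.1194)*max(|6.1194| - 2.41, 0) = 3.7094
prox(x) = [-0.5387, -2.9037, 7.0811, 3.7094]
||prox(x)||_1 = 0.5387 + 2.9037 + 7.0811 + 3.7094 = 14.2329


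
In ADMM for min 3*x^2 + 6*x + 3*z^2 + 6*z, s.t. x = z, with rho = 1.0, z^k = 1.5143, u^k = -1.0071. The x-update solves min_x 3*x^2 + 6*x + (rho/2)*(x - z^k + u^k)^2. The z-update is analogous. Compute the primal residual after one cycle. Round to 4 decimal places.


ADMM iteration with rho = 1.0, z^k = 1.5143, u^k = -1.0071
Step 1: x-update.
Minimize 3*x^2 + 6*x + (1.0/2)*(x - 1.5143 - 1.0071)^2
FOC: (2*3 + 1.0)*x = -6 + 1.0*(1.5143 + 1.0071)
x^{k+1} = -0.4969
Step 2: z-update.
Minimize 3*z^2 + 6*z + (1.0/2)*(-0.4969 - z - 1.0071)^2
FOC: (2*3 + 1.0)*z = -6 + 1.0*(-0.4969 - 1.0071)
z^{k+1} = -1.072
Step 3: u-update.
u^{k+1} = -1.0071 - 0.4969 + 1.072 = -0.432
Step 4: Primal residual = |-0.4969 + 1.072| = 0.5751


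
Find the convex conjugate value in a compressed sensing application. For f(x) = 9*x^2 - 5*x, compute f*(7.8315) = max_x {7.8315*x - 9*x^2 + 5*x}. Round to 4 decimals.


f*(y) = sup_x {y*x - a*x^2 - b*x} = sup_x {(y-b)*x - a*x^2}
FOC: (y - b) - 2a*x = 0 => x* = (y - b)/(2a)
x* = (7.8315 + 5)/(2*9) = 0.7129
f*(7.8315) = (y-b)^2/(4a) = (7.8315 + 5)^2/(4*9)
= 164.6474/36 = 4.5735
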